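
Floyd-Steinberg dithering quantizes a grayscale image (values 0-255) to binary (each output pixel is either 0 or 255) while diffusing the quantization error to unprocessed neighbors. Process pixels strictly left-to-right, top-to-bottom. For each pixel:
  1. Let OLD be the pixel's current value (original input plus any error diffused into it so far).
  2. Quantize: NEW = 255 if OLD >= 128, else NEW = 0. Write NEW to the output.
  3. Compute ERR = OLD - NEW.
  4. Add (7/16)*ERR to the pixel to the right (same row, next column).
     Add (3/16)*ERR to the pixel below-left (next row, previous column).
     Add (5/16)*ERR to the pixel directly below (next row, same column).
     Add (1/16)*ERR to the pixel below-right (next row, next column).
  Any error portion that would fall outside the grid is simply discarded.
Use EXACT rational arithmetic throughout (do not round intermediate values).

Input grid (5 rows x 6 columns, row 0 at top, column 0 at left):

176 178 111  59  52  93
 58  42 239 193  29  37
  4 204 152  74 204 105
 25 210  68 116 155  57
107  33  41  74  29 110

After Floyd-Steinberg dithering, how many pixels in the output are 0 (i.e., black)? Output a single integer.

Answer: 19

Derivation:
(0,0): OLD=176 → NEW=255, ERR=-79
(0,1): OLD=2295/16 → NEW=255, ERR=-1785/16
(0,2): OLD=15921/256 → NEW=0, ERR=15921/256
(0,3): OLD=353111/4096 → NEW=0, ERR=353111/4096
(0,4): OLD=5879649/65536 → NEW=0, ERR=5879649/65536
(0,5): OLD=138675111/1048576 → NEW=255, ERR=-128711769/1048576
(1,0): OLD=3173/256 → NEW=0, ERR=3173/256
(1,1): OLD=39491/2048 → NEW=0, ERR=39491/2048
(1,2): OLD=18092031/65536 → NEW=255, ERR=1380351/65536
(1,3): OLD=65500307/262144 → NEW=255, ERR=-1346413/262144
(1,4): OLD=623472729/16777216 → NEW=0, ERR=623472729/16777216
(1,5): OLD=5504669599/268435456 → NEW=0, ERR=5504669599/268435456
(2,0): OLD=376465/32768 → NEW=0, ERR=376465/32768
(2,1): OLD=230451915/1048576 → NEW=255, ERR=-36934965/1048576
(2,2): OLD=2406082593/16777216 → NEW=255, ERR=-1872107487/16777216
(2,3): OLD=4276203609/134217728 → NEW=0, ERR=4276203609/134217728
(2,4): OLD=1001053279115/4294967296 → NEW=255, ERR=-94163381365/4294967296
(2,5): OLD=7156383974269/68719476736 → NEW=0, ERR=7156383974269/68719476736
(3,0): OLD=368859905/16777216 → NEW=0, ERR=368859905/16777216
(3,1): OLD=25287547757/134217728 → NEW=255, ERR=-8937972883/134217728
(3,2): OLD=8339856855/1073741824 → NEW=0, ERR=8339856855/1073741824
(3,3): OLD=8127418209989/68719476736 → NEW=0, ERR=8127418209989/68719476736
(3,4): OLD=121720863718309/549755813888 → NEW=255, ERR=-18466868823131/549755813888
(3,5): OLD=646311666659979/8796093022208 → NEW=0, ERR=646311666659979/8796093022208
(4,0): OLD=217721227887/2147483648 → NEW=0, ERR=217721227887/2147483648
(4,1): OLD=2040135339683/34359738368 → NEW=0, ERR=2040135339683/34359738368
(4,2): OLD=96116638201849/1099511627776 → NEW=0, ERR=96116638201849/1099511627776
(4,3): OLD=2522570491979581/17592186044416 → NEW=255, ERR=-1963436949346499/17592186044416
(4,4): OLD=-2577494270800371/281474976710656 → NEW=0, ERR=-2577494270800371/281474976710656
(4,5): OLD=571308328943305531/4503599627370496 → NEW=0, ERR=571308328943305531/4503599627370496
Output grid:
  Row 0: ##...#  (3 black, running=3)
  Row 1: ..##..  (4 black, running=7)
  Row 2: .##.#.  (3 black, running=10)
  Row 3: .#..#.  (4 black, running=14)
  Row 4: ...#..  (5 black, running=19)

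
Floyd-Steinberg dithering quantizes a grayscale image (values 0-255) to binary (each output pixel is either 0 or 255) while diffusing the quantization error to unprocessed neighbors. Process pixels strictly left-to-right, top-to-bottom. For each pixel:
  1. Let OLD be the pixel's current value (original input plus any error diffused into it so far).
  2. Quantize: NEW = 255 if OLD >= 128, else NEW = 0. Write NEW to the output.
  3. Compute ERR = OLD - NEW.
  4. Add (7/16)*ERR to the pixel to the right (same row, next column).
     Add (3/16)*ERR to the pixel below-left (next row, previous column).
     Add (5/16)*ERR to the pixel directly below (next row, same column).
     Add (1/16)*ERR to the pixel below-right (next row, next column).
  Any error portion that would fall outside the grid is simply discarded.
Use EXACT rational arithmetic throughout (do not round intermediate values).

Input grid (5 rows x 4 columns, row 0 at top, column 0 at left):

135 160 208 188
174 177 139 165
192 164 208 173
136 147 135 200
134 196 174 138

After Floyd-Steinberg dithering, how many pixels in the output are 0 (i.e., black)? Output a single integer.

(0,0): OLD=135 → NEW=255, ERR=-120
(0,1): OLD=215/2 → NEW=0, ERR=215/2
(0,2): OLD=8161/32 → NEW=255, ERR=1/32
(0,3): OLD=96263/512 → NEW=255, ERR=-34297/512
(1,0): OLD=5013/32 → NEW=255, ERR=-3147/32
(1,1): OLD=40979/256 → NEW=255, ERR=-24301/256
(1,2): OLD=750703/8192 → NEW=0, ERR=750703/8192
(1,3): OLD=24138297/131072 → NEW=255, ERR=-9285063/131072
(2,0): OLD=587649/4096 → NEW=255, ERR=-456831/4096
(2,1): OLD=12658491/131072 → NEW=0, ERR=12658491/131072
(2,2): OLD=68071999/262144 → NEW=255, ERR=1225279/262144
(2,3): OLD=665363411/4194304 → NEW=255, ERR=-404184109/4194304
(3,0): OLD=250095185/2097152 → NEW=0, ERR=250095185/2097152
(3,1): OLD=7491356303/33554432 → NEW=255, ERR=-1065023857/33554432
(3,2): OLD=59346739761/536870912 → NEW=0, ERR=59346739761/536870912
(3,3): OLD=1877245638359/8589934592 → NEW=255, ERR=-313187682601/8589934592
(4,0): OLD=88753245437/536870912 → NEW=255, ERR=-48148837123/536870912
(4,1): OLD=751723999127/4294967296 → NEW=255, ERR=-343492661353/4294967296
(4,2): OLD=22641010670871/137438953472 → NEW=255, ERR=-12405922464489/137438953472
(4,3): OLD=206761502785489/2199023255552 → NEW=0, ERR=206761502785489/2199023255552
Output grid:
  Row 0: #.##  (1 black, running=1)
  Row 1: ##.#  (1 black, running=2)
  Row 2: #.##  (1 black, running=3)
  Row 3: .#.#  (2 black, running=5)
  Row 4: ###.  (1 black, running=6)

Answer: 6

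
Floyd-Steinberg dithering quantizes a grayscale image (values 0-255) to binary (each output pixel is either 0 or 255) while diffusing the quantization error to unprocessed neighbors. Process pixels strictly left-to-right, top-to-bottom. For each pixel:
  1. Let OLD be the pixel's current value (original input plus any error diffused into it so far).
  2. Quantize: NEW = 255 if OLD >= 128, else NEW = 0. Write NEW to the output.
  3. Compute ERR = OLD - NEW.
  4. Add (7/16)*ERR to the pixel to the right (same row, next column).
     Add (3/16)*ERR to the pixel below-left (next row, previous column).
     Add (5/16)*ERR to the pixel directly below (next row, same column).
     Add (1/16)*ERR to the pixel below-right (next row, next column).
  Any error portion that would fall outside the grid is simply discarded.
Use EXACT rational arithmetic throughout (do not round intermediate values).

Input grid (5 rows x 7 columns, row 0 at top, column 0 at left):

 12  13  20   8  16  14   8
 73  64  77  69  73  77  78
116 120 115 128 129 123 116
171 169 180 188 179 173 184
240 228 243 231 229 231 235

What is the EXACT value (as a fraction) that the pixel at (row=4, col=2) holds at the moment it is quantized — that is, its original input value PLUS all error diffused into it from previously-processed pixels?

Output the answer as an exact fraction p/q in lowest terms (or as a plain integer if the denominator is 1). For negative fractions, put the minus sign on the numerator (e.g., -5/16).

Answer: 31975962191363/137438953472

Derivation:
(0,0): OLD=12 → NEW=0, ERR=12
(0,1): OLD=73/4 → NEW=0, ERR=73/4
(0,2): OLD=1791/64 → NEW=0, ERR=1791/64
(0,3): OLD=20729/1024 → NEW=0, ERR=20729/1024
(0,4): OLD=407247/16384 → NEW=0, ERR=407247/16384
(0,5): OLD=6520745/262144 → NEW=0, ERR=6520745/262144
(0,6): OLD=79199647/4194304 → NEW=0, ERR=79199647/4194304
(1,0): OLD=5131/64 → NEW=0, ERR=5131/64
(1,1): OLD=56717/512 → NEW=0, ERR=56717/512
(1,2): OLD=2279761/16384 → NEW=255, ERR=-1898159/16384
(1,3): OLD=2034845/65536 → NEW=0, ERR=2034845/65536
(1,4): OLD=420608471/4194304 → NEW=0, ERR=420608471/4194304
(1,5): OLD=4487577799/33554432 → NEW=255, ERR=-4068802361/33554432
(1,6): OLD=17396955849/536870912 → NEW=0, ERR=17396955849/536870912
(2,0): OLD=1325663/8192 → NEW=255, ERR=-763297/8192
(2,1): OLD=25464901/262144 → NEW=0, ERR=25464901/262144
(2,2): OLD=562203791/4194304 → NEW=255, ERR=-507343729/4194304
(2,3): OLD=3232787799/33554432 → NEW=0, ERR=3232787799/33554432
(2,4): OLD=48772817319/268435456 → NEW=255, ERR=-19678223961/268435456
(2,5): OLD=561591382317/8589934592 → NEW=0, ERR=561591382317/8589934592
(2,6): OLD=20224201342475/137438953472 → NEW=255, ERR=-14822731792885/137438953472
(3,0): OLD=671493167/4194304 → NEW=255, ERR=-398054353/4194304
(3,1): OLD=4339685187/33554432 → NEW=255, ERR=-4216694973/33554432
(3,2): OLD=29892010457/268435456 → NEW=0, ERR=29892010457/268435456
(3,3): OLD=263626191567/1073741824 → NEW=255, ERR=-10177973553/1073741824
(3,4): OLD=23395458142255/137438953472 → NEW=255, ERR=-11651474993105/137438953472
(3,5): OLD=144627281398717/1099511627776 → NEW=255, ERR=-135748183684163/1099511627776
(3,6): OLD=1765699371604579/17592186044416 → NEW=0, ERR=1765699371604579/17592186044416
(4,0): OLD=100276759841/536870912 → NEW=255, ERR=-36625322719/536870912
(4,1): OLD=1493193335661/8589934592 → NEW=255, ERR=-697239985299/8589934592
(4,2): OLD=31975962191363/137438953472 → NEW=255, ERR=-3070970943997/137438953472
Target (4,2): original=243, with diffused error = 31975962191363/137438953472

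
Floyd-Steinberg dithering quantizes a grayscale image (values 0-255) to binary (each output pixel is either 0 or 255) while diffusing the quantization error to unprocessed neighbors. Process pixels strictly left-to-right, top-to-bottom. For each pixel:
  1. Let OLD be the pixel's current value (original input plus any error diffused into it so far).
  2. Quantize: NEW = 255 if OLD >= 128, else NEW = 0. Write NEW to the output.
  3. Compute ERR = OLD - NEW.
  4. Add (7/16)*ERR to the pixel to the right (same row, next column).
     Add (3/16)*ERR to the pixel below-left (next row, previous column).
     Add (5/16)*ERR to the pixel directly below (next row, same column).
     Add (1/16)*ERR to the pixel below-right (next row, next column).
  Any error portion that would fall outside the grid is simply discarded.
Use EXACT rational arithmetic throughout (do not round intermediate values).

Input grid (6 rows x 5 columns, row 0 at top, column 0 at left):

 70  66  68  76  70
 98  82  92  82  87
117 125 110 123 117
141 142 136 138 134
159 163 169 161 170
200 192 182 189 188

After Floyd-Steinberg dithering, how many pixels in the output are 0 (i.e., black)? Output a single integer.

(0,0): OLD=70 → NEW=0, ERR=70
(0,1): OLD=773/8 → NEW=0, ERR=773/8
(0,2): OLD=14115/128 → NEW=0, ERR=14115/128
(0,3): OLD=254453/2048 → NEW=0, ERR=254453/2048
(0,4): OLD=4074931/32768 → NEW=0, ERR=4074931/32768
(1,0): OLD=17663/128 → NEW=255, ERR=-14977/128
(1,1): OLD=88121/1024 → NEW=0, ERR=88121/1024
(1,2): OLD=6338797/32768 → NEW=255, ERR=-2017043/32768
(1,3): OLD=16266697/131072 → NEW=0, ERR=16266697/131072
(1,4): OLD=394102715/2097152 → NEW=255, ERR=-140671045/2097152
(2,0): OLD=1582211/16384 → NEW=0, ERR=1582211/16384
(2,1): OLD=91901073/524288 → NEW=255, ERR=-41792367/524288
(2,2): OLD=709155187/8388608 → NEW=0, ERR=709155187/8388608
(2,3): OLD=24473794345/134217728 → NEW=255, ERR=-9751726295/134217728
(2,4): OLD=154635866079/2147483648 → NEW=0, ERR=154635866079/2147483648
(3,0): OLD=1310570387/8388608 → NEW=255, ERR=-828524653/8388608
(3,1): OLD=6426706519/67108864 → NEW=0, ERR=6426706519/67108864
(3,2): OLD=398810057517/2147483648 → NEW=255, ERR=-148798272723/2147483648
(3,3): OLD=445671151029/4294967296 → NEW=0, ERR=445671151029/4294967296
(3,4): OLD=13562411359177/68719476736 → NEW=255, ERR=-3961055208503/68719476736
(4,0): OLD=156864083453/1073741824 → NEW=255, ERR=-116940081667/1073741824
(4,1): OLD=4333252124349/34359738368 → NEW=0, ERR=4333252124349/34359738368
(4,2): OLD=125324216962099/549755813888 → NEW=255, ERR=-14863515579341/549755813888
(4,3): OLD=1464198221357501/8796093022208 → NEW=255, ERR=-778805499305539/8796093022208
(4,4): OLD=16851393709132459/140737488355328 → NEW=0, ERR=16851393709132459/140737488355328
(5,0): OLD=104240506083927/549755813888 → NEW=255, ERR=-35947226457513/549755813888
(5,1): OLD=839707788228869/4398046511104 → NEW=255, ERR=-281794072102651/4398046511104
(5,2): OLD=19252920670802029/140737488355328 → NEW=255, ERR=-16635138859806611/140737488355328
(5,3): OLD=73397218490627139/562949953421312 → NEW=255, ERR=-70155019631807421/562949953421312
(5,4): OLD=1489452644695749233/9007199254740992 → NEW=255, ERR=-807383165263203727/9007199254740992
Output grid:
  Row 0: .....  (5 black, running=5)
  Row 1: #.#.#  (2 black, running=7)
  Row 2: .#.#.  (3 black, running=10)
  Row 3: #.#.#  (2 black, running=12)
  Row 4: #.##.  (2 black, running=14)
  Row 5: #####  (0 black, running=14)

Answer: 14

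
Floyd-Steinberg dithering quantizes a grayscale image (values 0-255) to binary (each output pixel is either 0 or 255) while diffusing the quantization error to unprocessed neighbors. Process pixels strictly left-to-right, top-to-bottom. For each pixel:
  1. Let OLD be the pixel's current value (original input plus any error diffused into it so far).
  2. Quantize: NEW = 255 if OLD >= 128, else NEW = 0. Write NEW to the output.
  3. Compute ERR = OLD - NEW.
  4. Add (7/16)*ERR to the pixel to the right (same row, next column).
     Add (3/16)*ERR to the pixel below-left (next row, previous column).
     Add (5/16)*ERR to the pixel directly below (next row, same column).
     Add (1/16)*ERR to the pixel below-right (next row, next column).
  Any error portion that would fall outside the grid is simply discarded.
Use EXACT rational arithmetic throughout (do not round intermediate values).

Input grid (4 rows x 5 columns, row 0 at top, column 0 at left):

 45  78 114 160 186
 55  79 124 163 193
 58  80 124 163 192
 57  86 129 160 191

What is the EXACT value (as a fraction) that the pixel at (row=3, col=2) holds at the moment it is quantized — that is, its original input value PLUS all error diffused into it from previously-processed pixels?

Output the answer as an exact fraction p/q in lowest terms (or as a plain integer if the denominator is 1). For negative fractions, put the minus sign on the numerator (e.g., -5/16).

(0,0): OLD=45 → NEW=0, ERR=45
(0,1): OLD=1563/16 → NEW=0, ERR=1563/16
(0,2): OLD=40125/256 → NEW=255, ERR=-25155/256
(0,3): OLD=479275/4096 → NEW=0, ERR=479275/4096
(0,4): OLD=15544621/65536 → NEW=255, ERR=-1167059/65536
(1,0): OLD=22369/256 → NEW=0, ERR=22369/256
(1,1): OLD=270631/2048 → NEW=255, ERR=-251609/2048
(1,2): OLD=4429491/65536 → NEW=0, ERR=4429491/65536
(1,3): OLD=57581367/262144 → NEW=255, ERR=-9265353/262144
(1,4): OLD=751975621/4194304 → NEW=255, ERR=-317571899/4194304
(2,0): OLD=2040477/32768 → NEW=0, ERR=2040477/32768
(2,1): OLD=91210255/1048576 → NEW=0, ERR=91210255/1048576
(2,2): OLD=2833197805/16777216 → NEW=255, ERR=-1444992275/16777216
(2,3): OLD=27998207351/268435456 → NEW=0, ERR=27998207351/268435456
(2,4): OLD=909510443137/4294967296 → NEW=255, ERR=-185706217343/4294967296
(3,0): OLD=1556408397/16777216 → NEW=0, ERR=1556408397/16777216
(3,1): OLD=18993437897/134217728 → NEW=255, ERR=-15232082743/134217728
(3,2): OLD=332546688115/4294967296 → NEW=0, ERR=332546688115/4294967296
Target (3,2): original=129, with diffused error = 332546688115/4294967296

Answer: 332546688115/4294967296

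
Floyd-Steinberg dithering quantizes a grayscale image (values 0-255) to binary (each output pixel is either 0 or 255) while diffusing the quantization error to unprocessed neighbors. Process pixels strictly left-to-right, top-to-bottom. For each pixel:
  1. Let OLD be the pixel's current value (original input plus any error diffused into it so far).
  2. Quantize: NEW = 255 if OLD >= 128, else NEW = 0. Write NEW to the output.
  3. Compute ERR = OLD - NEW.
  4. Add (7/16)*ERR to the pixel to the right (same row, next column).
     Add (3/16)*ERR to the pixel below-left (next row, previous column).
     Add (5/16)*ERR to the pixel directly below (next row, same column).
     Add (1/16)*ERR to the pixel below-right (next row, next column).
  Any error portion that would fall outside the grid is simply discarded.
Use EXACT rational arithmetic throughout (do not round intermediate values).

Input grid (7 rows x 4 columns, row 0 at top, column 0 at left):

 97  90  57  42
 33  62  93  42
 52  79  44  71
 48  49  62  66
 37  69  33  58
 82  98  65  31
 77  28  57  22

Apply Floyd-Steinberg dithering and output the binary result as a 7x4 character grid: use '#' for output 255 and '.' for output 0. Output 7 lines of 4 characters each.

Answer: .#..
....
.#.#
....
.#..
....
.#..

Derivation:
(0,0): OLD=97 → NEW=0, ERR=97
(0,1): OLD=2119/16 → NEW=255, ERR=-1961/16
(0,2): OLD=865/256 → NEW=0, ERR=865/256
(0,3): OLD=178087/4096 → NEW=0, ERR=178087/4096
(1,0): OLD=10325/256 → NEW=0, ERR=10325/256
(1,1): OLD=98387/2048 → NEW=0, ERR=98387/2048
(1,2): OLD=7573711/65536 → NEW=0, ERR=7573711/65536
(1,3): OLD=111524569/1048576 → NEW=0, ERR=111524569/1048576
(2,0): OLD=2412097/32768 → NEW=0, ERR=2412097/32768
(2,1): OLD=157713115/1048576 → NEW=255, ERR=-109673765/1048576
(2,2): OLD=120165735/2097152 → NEW=0, ERR=120165735/2097152
(2,3): OLD=4581129259/33554432 → NEW=255, ERR=-3975250901/33554432
(3,0): OLD=862220593/16777216 → NEW=0, ERR=862220593/16777216
(3,1): OLD=14533951599/268435456 → NEW=0, ERR=14533951599/268435456
(3,2): OLD=321449198481/4294967296 → NEW=0, ERR=321449198481/4294967296
(3,3): OLD=4487568702583/68719476736 → NEW=0, ERR=4487568702583/68719476736
(4,0): OLD=271493292189/4294967296 → NEW=0, ERR=271493292189/4294967296
(4,1): OLD=4494944567639/34359738368 → NEW=255, ERR=-4266788716201/34359738368
(4,2): OLD=19448175285367/1099511627776 → NEW=0, ERR=19448175285367/1099511627776
(4,3): OLD=1597780508591473/17592186044416 → NEW=0, ERR=1597780508591473/17592186044416
(5,0): OLD=43139342277773/549755813888 → NEW=0, ERR=43139342277773/549755813888
(5,1): OLD=1773145638305915/17592186044416 → NEW=0, ERR=1773145638305915/17592186044416
(5,2): OLD=1089765396257591/8796093022208 → NEW=0, ERR=1089765396257591/8796093022208
(5,3): OLD=32282513173159847/281474976710656 → NEW=0, ERR=32282513173159847/281474976710656
(6,0): OLD=33895304886081937/281474976710656 → NEW=0, ERR=33895304886081937/281474976710656
(6,1): OLD=631924396120369159/4503599627370496 → NEW=255, ERR=-516493508859107321/4503599627370496
(6,2): OLD=5285113628285560961/72057594037927936 → NEW=0, ERR=5285113628285560961/72057594037927936
(6,3): OLD=112609043487136349831/1152921504606846976 → NEW=0, ERR=112609043487136349831/1152921504606846976
Row 0: .#..
Row 1: ....
Row 2: .#.#
Row 3: ....
Row 4: .#..
Row 5: ....
Row 6: .#..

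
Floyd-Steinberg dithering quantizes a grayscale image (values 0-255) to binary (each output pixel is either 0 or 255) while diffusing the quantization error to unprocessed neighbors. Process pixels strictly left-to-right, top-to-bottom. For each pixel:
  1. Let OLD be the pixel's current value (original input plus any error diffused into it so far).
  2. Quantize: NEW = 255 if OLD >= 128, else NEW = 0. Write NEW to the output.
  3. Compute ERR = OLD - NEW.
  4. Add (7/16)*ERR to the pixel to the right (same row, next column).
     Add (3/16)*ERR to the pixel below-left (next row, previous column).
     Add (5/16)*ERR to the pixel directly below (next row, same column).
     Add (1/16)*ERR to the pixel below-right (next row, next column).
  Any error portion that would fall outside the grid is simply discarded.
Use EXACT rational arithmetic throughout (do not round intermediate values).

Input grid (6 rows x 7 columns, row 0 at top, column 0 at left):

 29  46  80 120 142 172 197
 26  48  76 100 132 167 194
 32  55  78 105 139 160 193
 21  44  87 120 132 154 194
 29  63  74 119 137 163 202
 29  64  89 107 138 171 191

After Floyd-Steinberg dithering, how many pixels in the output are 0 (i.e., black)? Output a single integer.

Answer: 23

Derivation:
(0,0): OLD=29 → NEW=0, ERR=29
(0,1): OLD=939/16 → NEW=0, ERR=939/16
(0,2): OLD=27053/256 → NEW=0, ERR=27053/256
(0,3): OLD=680891/4096 → NEW=255, ERR=-363589/4096
(0,4): OLD=6760989/65536 → NEW=0, ERR=6760989/65536
(0,5): OLD=227681995/1048576 → NEW=255, ERR=-39704885/1048576
(0,6): OLD=3027177357/16777216 → NEW=255, ERR=-1251012723/16777216
(1,0): OLD=11793/256 → NEW=0, ERR=11793/256
(1,1): OLD=221431/2048 → NEW=0, ERR=221431/2048
(1,2): OLD=9394627/65536 → NEW=255, ERR=-7317053/65536
(1,3): OLD=12939911/262144 → NEW=0, ERR=12939911/262144
(1,4): OLD=2905595701/16777216 → NEW=255, ERR=-1372594379/16777216
(1,5): OLD=15010972357/134217728 → NEW=0, ERR=15010972357/134217728
(1,6): OLD=466565900011/2147483648 → NEW=255, ERR=-81042430229/2147483648
(2,0): OLD=2184589/32768 → NEW=0, ERR=2184589/32768
(2,1): OLD=104752735/1048576 → NEW=0, ERR=104752735/1048576
(2,2): OLD=1725179357/16777216 → NEW=0, ERR=1725179357/16777216
(2,3): OLD=19205900597/134217728 → NEW=255, ERR=-15019620043/134217728
(2,4): OLD=95058631557/1073741824 → NEW=0, ERR=95058631557/1073741824
(2,5): OLD=7610437398039/34359738368 → NEW=255, ERR=-1151295885801/34359738368
(2,6): OLD=95403215384849/549755813888 → NEW=255, ERR=-44784517156591/549755813888
(3,0): OLD=1016113981/16777216 → NEW=0, ERR=1016113981/16777216
(3,1): OLD=16799112185/134217728 → NEW=0, ERR=16799112185/134217728
(3,2): OLD=170890763451/1073741824 → NEW=255, ERR=-102913401669/1073741824
(3,3): OLD=283998265549/4294967296 → NEW=0, ERR=283998265549/4294967296
(3,4): OLD=96382140964669/549755813888 → NEW=255, ERR=-43805591576771/549755813888
(3,5): OLD=435085990702983/4398046511104 → NEW=0, ERR=435085990702983/4398046511104
(3,6): OLD=14758391745741529/70368744177664 → NEW=255, ERR=-3185638019562791/70368744177664
(4,0): OLD=153318921587/2147483648 → NEW=0, ERR=153318921587/2147483648
(4,1): OLD=4094407122647/34359738368 → NEW=0, ERR=4094407122647/34359738368
(4,2): OLD=63993166911737/549755813888 → NEW=0, ERR=63993166911737/549755813888
(4,3): OLD=746168845795715/4398046511104 → NEW=255, ERR=-375333014535805/4398046511104
(4,4): OLD=3428517691774809/35184372088832 → NEW=0, ERR=3428517691774809/35184372088832
(4,5): OLD=251163781975918617/1125899906842624 → NEW=255, ERR=-35940694268950503/1125899906842624
(4,6): OLD=3243854611087647615/18014398509481984 → NEW=255, ERR=-1349817008830258305/18014398509481984
(5,0): OLD=40491653697653/549755813888 → NEW=0, ERR=40491653697653/549755813888
(5,1): OLD=702586621889063/4398046511104 → NEW=255, ERR=-418915238442457/4398046511104
(5,2): OLD=2644111653637889/35184372088832 → NEW=0, ERR=2644111653637889/35184372088832
(5,3): OLD=39056110883894501/281474976710656 → NEW=255, ERR=-32720008177322779/281474976710656
(5,4): OLD=1914482261499427831/18014398509481984 → NEW=0, ERR=1914482261499427831/18014398509481984
(5,5): OLD=28759732321310295047/144115188075855872 → NEW=255, ERR=-7989640638032952313/144115188075855872
(5,6): OLD=325895441073948882057/2305843009213693952 → NEW=255, ERR=-262094526275543075703/2305843009213693952
Output grid:
  Row 0: ...#.##  (4 black, running=4)
  Row 1: ..#.#.#  (4 black, running=8)
  Row 2: ...#.##  (4 black, running=12)
  Row 3: ..#.#.#  (4 black, running=16)
  Row 4: ...#.##  (4 black, running=20)
  Row 5: .#.#.##  (3 black, running=23)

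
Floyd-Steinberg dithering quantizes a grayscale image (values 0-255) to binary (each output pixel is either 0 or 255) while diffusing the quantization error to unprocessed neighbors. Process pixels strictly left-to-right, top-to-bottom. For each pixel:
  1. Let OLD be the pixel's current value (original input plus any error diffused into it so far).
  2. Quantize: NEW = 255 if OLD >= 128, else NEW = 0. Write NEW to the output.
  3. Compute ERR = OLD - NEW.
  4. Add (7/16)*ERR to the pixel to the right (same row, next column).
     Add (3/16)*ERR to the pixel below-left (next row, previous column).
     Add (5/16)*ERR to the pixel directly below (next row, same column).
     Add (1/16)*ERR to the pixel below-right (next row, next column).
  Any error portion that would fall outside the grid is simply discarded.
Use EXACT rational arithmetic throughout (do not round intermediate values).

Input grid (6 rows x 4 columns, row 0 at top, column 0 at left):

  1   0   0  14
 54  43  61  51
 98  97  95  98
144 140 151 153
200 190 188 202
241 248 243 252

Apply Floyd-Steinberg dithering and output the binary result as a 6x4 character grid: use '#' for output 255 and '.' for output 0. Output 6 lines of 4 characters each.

Answer: ....
....
.#.#
#.#.
####
####

Derivation:
(0,0): OLD=1 → NEW=0, ERR=1
(0,1): OLD=7/16 → NEW=0, ERR=7/16
(0,2): OLD=49/256 → NEW=0, ERR=49/256
(0,3): OLD=57687/4096 → NEW=0, ERR=57687/4096
(1,0): OLD=13925/256 → NEW=0, ERR=13925/256
(1,1): OLD=137283/2048 → NEW=0, ERR=137283/2048
(1,2): OLD=6098431/65536 → NEW=0, ERR=6098431/65536
(1,3): OLD=100793897/1048576 → NEW=0, ERR=100793897/1048576
(2,0): OLD=4180113/32768 → NEW=0, ERR=4180113/32768
(2,1): OLD=204058827/1048576 → NEW=255, ERR=-63328053/1048576
(2,2): OLD=251385527/2097152 → NEW=0, ERR=251385527/2097152
(2,3): OLD=6251121787/33554432 → NEW=255, ERR=-2305258373/33554432
(3,0): OLD=2894753025/16777216 → NEW=255, ERR=-1383437055/16777216
(3,1): OLD=31004130719/268435456 → NEW=0, ERR=31004130719/268435456
(3,2): OLD=954917531489/4294967296 → NEW=255, ERR=-140299128991/4294967296
(3,3): OLD=8571458238247/68719476736 → NEW=0, ERR=8571458238247/68719476736
(4,0): OLD=841330886957/4294967296 → NEW=255, ERR=-253885773523/4294967296
(4,1): OLD=6492386674823/34359738368 → NEW=255, ERR=-2269346609017/34359738368
(4,2): OLD=197364835355175/1099511627776 → NEW=255, ERR=-83010629727705/1099511627776
(4,3): OLD=3622347254916161/17592186044416 → NEW=255, ERR=-863660186409919/17592186044416
(5,0): OLD=115527680379037/549755813888 → NEW=255, ERR=-24660052162403/549755813888
(5,1): OLD=3340499304093803/17592186044416 → NEW=255, ERR=-1145508137232277/17592186044416
(5,2): OLD=1562066436837519/8796093022208 → NEW=255, ERR=-680937283825521/8796093022208
(5,3): OLD=55752101149835143/281474976710656 → NEW=255, ERR=-16024017911382137/281474976710656
Row 0: ....
Row 1: ....
Row 2: .#.#
Row 3: #.#.
Row 4: ####
Row 5: ####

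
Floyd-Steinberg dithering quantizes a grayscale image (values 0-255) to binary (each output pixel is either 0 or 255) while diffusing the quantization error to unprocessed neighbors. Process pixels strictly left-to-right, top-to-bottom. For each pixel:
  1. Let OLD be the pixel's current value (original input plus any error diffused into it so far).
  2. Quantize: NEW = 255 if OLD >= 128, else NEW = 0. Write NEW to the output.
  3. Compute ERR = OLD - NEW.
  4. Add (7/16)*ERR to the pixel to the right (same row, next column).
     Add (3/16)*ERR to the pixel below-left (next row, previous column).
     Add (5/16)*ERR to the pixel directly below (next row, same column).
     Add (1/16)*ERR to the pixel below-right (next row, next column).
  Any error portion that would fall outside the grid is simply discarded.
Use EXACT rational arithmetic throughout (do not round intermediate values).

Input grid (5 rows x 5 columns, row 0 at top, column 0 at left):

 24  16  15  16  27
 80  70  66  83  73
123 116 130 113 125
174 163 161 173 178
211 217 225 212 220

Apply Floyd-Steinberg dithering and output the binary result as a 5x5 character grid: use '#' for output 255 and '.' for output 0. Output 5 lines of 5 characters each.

Answer: .....
..#..
#.#.#
##.##
#####

Derivation:
(0,0): OLD=24 → NEW=0, ERR=24
(0,1): OLD=53/2 → NEW=0, ERR=53/2
(0,2): OLD=851/32 → NEW=0, ERR=851/32
(0,3): OLD=14149/512 → NEW=0, ERR=14149/512
(0,4): OLD=320227/8192 → NEW=0, ERR=320227/8192
(1,0): OLD=2959/32 → NEW=0, ERR=2959/32
(1,1): OLD=32057/256 → NEW=0, ERR=32057/256
(1,2): OLD=1113565/8192 → NEW=255, ERR=-975395/8192
(1,3): OLD=1590417/32768 → NEW=0, ERR=1590417/32768
(1,4): OLD=56716019/524288 → NEW=0, ERR=56716019/524288
(2,0): OLD=718339/4096 → NEW=255, ERR=-326141/4096
(2,1): OLD=13598817/131072 → NEW=0, ERR=13598817/131072
(2,2): OLD=325288067/2097152 → NEW=255, ERR=-209485693/2097152
(2,3): OLD=3265075513/33554432 → NEW=0, ERR=3265075513/33554432
(2,4): OLD=109742105679/536870912 → NEW=255, ERR=-27159976881/536870912
(3,0): OLD=353518339/2097152 → NEW=255, ERR=-181255421/2097152
(3,1): OLD=2246524279/16777216 → NEW=255, ERR=-2031665801/16777216
(3,2): OLD=54510563869/536870912 → NEW=0, ERR=54510563869/536870912
(3,3): OLD=249216300561/1073741824 → NEW=255, ERR=-24587864559/1073741824
(3,4): OLD=2718784310445/17179869184 → NEW=255, ERR=-1662082331475/17179869184
(4,0): OLD=43294666973/268435456 → NEW=255, ERR=-25156374307/268435456
(4,1): OLD=1303890341837/8589934592 → NEW=255, ERR=-886542979123/8589934592
(4,2): OLD=27448487147331/137438953472 → NEW=255, ERR=-7598445988029/137438953472
(4,3): OLD=371332303338125/2199023255552 → NEW=255, ERR=-189418626827635/2199023255552
(4,4): OLD=5300542832988763/35184372088832 → NEW=255, ERR=-3671472049663397/35184372088832
Row 0: .....
Row 1: ..#..
Row 2: #.#.#
Row 3: ##.##
Row 4: #####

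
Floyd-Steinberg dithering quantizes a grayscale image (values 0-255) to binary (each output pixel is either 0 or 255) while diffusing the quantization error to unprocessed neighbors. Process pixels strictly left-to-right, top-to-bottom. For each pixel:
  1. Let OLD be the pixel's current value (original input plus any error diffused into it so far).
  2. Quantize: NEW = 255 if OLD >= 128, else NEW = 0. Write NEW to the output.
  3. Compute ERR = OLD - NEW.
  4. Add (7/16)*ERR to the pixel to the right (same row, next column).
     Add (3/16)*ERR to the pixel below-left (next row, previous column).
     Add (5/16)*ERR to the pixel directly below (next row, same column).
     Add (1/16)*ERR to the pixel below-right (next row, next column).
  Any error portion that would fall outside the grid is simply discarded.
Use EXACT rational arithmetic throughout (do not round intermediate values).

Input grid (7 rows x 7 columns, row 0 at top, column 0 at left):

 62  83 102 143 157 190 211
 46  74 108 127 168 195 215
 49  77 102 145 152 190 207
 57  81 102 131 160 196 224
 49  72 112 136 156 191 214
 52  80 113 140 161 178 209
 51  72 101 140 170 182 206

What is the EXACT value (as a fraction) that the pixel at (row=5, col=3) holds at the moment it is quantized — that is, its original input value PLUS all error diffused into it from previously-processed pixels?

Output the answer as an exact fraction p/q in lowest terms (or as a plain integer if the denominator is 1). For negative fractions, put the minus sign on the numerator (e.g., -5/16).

Answer: 24185752039244415/140737488355328

Derivation:
(0,0): OLD=62 → NEW=0, ERR=62
(0,1): OLD=881/8 → NEW=0, ERR=881/8
(0,2): OLD=19223/128 → NEW=255, ERR=-13417/128
(0,3): OLD=198945/2048 → NEW=0, ERR=198945/2048
(0,4): OLD=6537191/32768 → NEW=255, ERR=-1818649/32768
(0,5): OLD=86884177/524288 → NEW=255, ERR=-46809263/524288
(0,6): OLD=1442331447/8388608 → NEW=255, ERR=-696763593/8388608
(1,0): OLD=11011/128 → NEW=0, ERR=11011/128
(1,1): OLD=133397/1024 → NEW=255, ERR=-127723/1024
(1,2): OLD=1499833/32768 → NEW=0, ERR=1499833/32768
(1,3): OLD=21027077/131072 → NEW=255, ERR=-12396283/131072
(1,4): OLD=827200431/8388608 → NEW=0, ERR=827200431/8388608
(1,5): OLD=12831127007/67108864 → NEW=255, ERR=-4281633313/67108864
(1,6): OLD=167020929585/1073741824 → NEW=255, ERR=-106783235535/1073741824
(2,0): OLD=860087/16384 → NEW=0, ERR=860087/16384
(2,1): OLD=39294029/524288 → NEW=0, ERR=39294029/524288
(2,2): OLD=1036533287/8388608 → NEW=0, ERR=1036533287/8388608
(2,3): OLD=12808025775/67108864 → NEW=255, ERR=-4304734545/67108864
(2,4): OLD=73485917919/536870912 → NEW=255, ERR=-63416164641/536870912
(2,5): OLD=1819350123509/17179869184 → NEW=0, ERR=1819350123509/17179869184
(2,6): OLD=59996420631043/274877906944 → NEW=255, ERR=-10097445639677/274877906944
(3,0): OLD=733646663/8388608 → NEW=0, ERR=733646663/8388608
(3,1): OLD=11350324667/67108864 → NEW=255, ERR=-5762435653/67108864
(3,2): OLD=51380690017/536870912 → NEW=0, ERR=51380690017/536870912
(3,3): OLD=297211629079/2147483648 → NEW=255, ERR=-250396701161/2147483648
(3,4): OLD=24167701830471/274877906944 → NEW=0, ERR=24167701830471/274877906944
(3,5): OLD=556988812827589/2199023255552 → NEW=255, ERR=-3762117338171/2199023255552
(3,6): OLD=7683943516753243/35184372088832 → NEW=255, ERR=-1288071365898917/35184372088832
(4,0): OLD=64671908937/1073741824 → NEW=0, ERR=64671908937/1073741824
(4,1): OLD=1630850004533/17179869184 → NEW=0, ERR=1630850004533/17179869184
(4,2): OLD=42938481657147/274877906944 → NEW=255, ERR=-27155384613573/274877906944
(4,3): OLD=173301381626105/2199023255552 → NEW=0, ERR=173301381626105/2199023255552
(4,4): OLD=3700443608227995/17592186044416 → NEW=255, ERR=-785563833098085/17592186044416
(4,5): OLD=95453829789647259/562949953421312 → NEW=255, ERR=-48098408332787301/562949953421312
(4,6): OLD=1486842970874576045/9007199254740992 → NEW=255, ERR=-809992839084376915/9007199254740992
(5,0): OLD=24359953889647/274877906944 → NEW=0, ERR=24359953889647/274877906944
(5,1): OLD=293960626662821/2199023255552 → NEW=255, ERR=-266790303502939/2199023255552
(5,2): OLD=875369741216531/17592186044416 → NEW=0, ERR=875369741216531/17592186044416
(5,3): OLD=24185752039244415/140737488355328 → NEW=255, ERR=-11702307491364225/140737488355328
Target (5,3): original=140, with diffused error = 24185752039244415/140737488355328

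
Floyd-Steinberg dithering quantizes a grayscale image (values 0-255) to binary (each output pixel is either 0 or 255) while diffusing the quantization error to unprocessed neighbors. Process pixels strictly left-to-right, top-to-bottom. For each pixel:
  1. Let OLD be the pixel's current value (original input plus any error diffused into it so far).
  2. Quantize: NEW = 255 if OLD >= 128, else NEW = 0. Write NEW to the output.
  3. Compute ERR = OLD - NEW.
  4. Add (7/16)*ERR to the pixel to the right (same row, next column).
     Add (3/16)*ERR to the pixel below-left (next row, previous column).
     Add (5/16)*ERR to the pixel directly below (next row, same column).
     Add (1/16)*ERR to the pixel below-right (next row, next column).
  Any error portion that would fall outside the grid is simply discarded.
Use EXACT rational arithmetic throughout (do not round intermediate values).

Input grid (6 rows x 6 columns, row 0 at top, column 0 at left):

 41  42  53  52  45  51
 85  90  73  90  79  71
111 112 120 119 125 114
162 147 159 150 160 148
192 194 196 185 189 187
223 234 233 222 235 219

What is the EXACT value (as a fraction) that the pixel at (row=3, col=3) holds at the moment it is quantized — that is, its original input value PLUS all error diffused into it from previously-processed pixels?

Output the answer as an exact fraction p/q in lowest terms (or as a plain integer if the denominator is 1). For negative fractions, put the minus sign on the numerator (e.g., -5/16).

(0,0): OLD=41 → NEW=0, ERR=41
(0,1): OLD=959/16 → NEW=0, ERR=959/16
(0,2): OLD=20281/256 → NEW=0, ERR=20281/256
(0,3): OLD=354959/4096 → NEW=0, ERR=354959/4096
(0,4): OLD=5433833/65536 → NEW=0, ERR=5433833/65536
(0,5): OLD=91514207/1048576 → NEW=0, ERR=91514207/1048576
(1,0): OLD=27917/256 → NEW=0, ERR=27917/256
(1,1): OLD=356059/2048 → NEW=255, ERR=-166181/2048
(1,2): OLD=5390455/65536 → NEW=0, ERR=5390455/65536
(1,3): OLD=45498795/262144 → NEW=255, ERR=-21347925/262144
(1,4): OLD=1527776929/16777216 → NEW=0, ERR=1527776929/16777216
(1,5): OLD=38465553687/268435456 → NEW=255, ERR=-29985487593/268435456
(2,0): OLD=4255385/32768 → NEW=255, ERR=-4100455/32768
(2,1): OLD=56763299/1048576 → NEW=0, ERR=56763299/1048576
(2,2): OLD=2500585641/16777216 → NEW=255, ERR=-1777604439/16777216
(2,3): OLD=9316269729/134217728 → NEW=0, ERR=9316269729/134217728
(2,4): OLD=677704104547/4294967296 → NEW=255, ERR=-417512555933/4294967296
(2,5): OLD=2903704342757/68719476736 → NEW=0, ERR=2903704342757/68719476736
(3,0): OLD=2232126089/16777216 → NEW=255, ERR=-2046063991/16777216
(3,1): OLD=11123190869/134217728 → NEW=0, ERR=11123190869/134217728
(3,2): OLD=191711285007/1073741824 → NEW=255, ERR=-82092880113/1073741824
(3,3): OLD=7792319619693/68719476736 → NEW=0, ERR=7792319619693/68719476736
Target (3,3): original=150, with diffused error = 7792319619693/68719476736

Answer: 7792319619693/68719476736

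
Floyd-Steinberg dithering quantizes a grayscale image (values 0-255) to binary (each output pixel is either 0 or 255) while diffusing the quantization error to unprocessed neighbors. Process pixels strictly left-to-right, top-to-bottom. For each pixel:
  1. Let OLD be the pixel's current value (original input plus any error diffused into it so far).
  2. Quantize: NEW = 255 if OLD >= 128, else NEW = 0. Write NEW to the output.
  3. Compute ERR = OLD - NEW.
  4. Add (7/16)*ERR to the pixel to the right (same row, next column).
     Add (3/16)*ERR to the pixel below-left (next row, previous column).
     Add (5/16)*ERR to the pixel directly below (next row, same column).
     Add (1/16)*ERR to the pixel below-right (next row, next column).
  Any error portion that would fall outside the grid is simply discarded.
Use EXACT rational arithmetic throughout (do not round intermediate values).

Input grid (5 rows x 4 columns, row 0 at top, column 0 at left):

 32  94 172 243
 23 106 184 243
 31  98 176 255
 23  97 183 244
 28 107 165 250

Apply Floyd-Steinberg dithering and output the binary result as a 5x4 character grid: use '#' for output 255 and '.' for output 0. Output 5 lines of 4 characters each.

(0,0): OLD=32 → NEW=0, ERR=32
(0,1): OLD=108 → NEW=0, ERR=108
(0,2): OLD=877/4 → NEW=255, ERR=-143/4
(0,3): OLD=14551/64 → NEW=255, ERR=-1769/64
(1,0): OLD=213/4 → NEW=0, ERR=213/4
(1,1): OLD=5067/32 → NEW=255, ERR=-3093/32
(1,2): OLD=135279/1024 → NEW=255, ERR=-125841/1024
(1,3): OLD=2922297/16384 → NEW=255, ERR=-1255623/16384
(2,0): OLD=15113/512 → NEW=0, ERR=15113/512
(2,1): OLD=999339/16384 → NEW=0, ERR=999339/16384
(2,2): OLD=4714369/32768 → NEW=255, ERR=-3641471/32768
(2,3): OLD=91620001/524288 → NEW=255, ERR=-42073439/524288
(3,0): OLD=11445409/262144 → NEW=0, ERR=11445409/262144
(3,1): OLD=487255023/4194304 → NEW=0, ERR=487255023/4194304
(3,2): OLD=12607234081/67108864 → NEW=255, ERR=-4505526239/67108864
(3,3): OLD=196069587815/1073741824 → NEW=255, ERR=-77734577305/1073741824
(4,0): OLD=4256445981/67108864 → NEW=0, ERR=4256445981/67108864
(4,1): OLD=86539672431/536870912 → NEW=255, ERR=-50362410129/536870912
(4,2): OLD=1660696128407/17179869184 → NEW=0, ERR=1660696128407/17179869184
(4,3): OLD=72972168733265/274877906944 → NEW=255, ERR=2878302462545/274877906944
Row 0: ..##
Row 1: .###
Row 2: ..##
Row 3: ..##
Row 4: .#.#

Answer: ..##
.###
..##
..##
.#.#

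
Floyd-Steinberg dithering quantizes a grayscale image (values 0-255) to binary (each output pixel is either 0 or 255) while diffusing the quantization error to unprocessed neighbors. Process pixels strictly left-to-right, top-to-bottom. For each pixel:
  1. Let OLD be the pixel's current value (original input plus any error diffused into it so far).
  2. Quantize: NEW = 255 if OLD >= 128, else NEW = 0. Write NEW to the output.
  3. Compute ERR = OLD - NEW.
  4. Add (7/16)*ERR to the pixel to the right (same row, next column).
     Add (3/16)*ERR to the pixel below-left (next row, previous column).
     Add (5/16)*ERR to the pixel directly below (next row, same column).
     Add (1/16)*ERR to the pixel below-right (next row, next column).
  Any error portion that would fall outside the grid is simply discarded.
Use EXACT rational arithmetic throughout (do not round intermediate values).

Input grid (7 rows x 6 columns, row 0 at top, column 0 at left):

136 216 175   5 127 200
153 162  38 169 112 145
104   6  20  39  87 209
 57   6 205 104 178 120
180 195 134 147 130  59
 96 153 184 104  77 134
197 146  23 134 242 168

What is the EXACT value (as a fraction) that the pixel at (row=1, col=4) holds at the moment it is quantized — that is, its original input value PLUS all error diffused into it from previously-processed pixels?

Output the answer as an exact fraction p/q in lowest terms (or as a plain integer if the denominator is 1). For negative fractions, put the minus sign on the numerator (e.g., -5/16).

(0,0): OLD=136 → NEW=255, ERR=-119
(0,1): OLD=2623/16 → NEW=255, ERR=-1457/16
(0,2): OLD=34601/256 → NEW=255, ERR=-30679/256
(0,3): OLD=-194273/4096 → NEW=0, ERR=-194273/4096
(0,4): OLD=6963161/65536 → NEW=0, ERR=6963161/65536
(0,5): OLD=258457327/1048576 → NEW=255, ERR=-8929553/1048576
(1,0): OLD=25277/256 → NEW=0, ERR=25277/256
(1,1): OLD=300715/2048 → NEW=255, ERR=-221525/2048
(1,2): OLD=-4021113/65536 → NEW=0, ERR=-4021113/65536
(1,3): OLD=36638843/262144 → NEW=255, ERR=-30207877/262144
(1,4): OLD=1513757969/16777216 → NEW=0, ERR=1513757969/16777216
Target (1,4): original=112, with diffused error = 1513757969/16777216

Answer: 1513757969/16777216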